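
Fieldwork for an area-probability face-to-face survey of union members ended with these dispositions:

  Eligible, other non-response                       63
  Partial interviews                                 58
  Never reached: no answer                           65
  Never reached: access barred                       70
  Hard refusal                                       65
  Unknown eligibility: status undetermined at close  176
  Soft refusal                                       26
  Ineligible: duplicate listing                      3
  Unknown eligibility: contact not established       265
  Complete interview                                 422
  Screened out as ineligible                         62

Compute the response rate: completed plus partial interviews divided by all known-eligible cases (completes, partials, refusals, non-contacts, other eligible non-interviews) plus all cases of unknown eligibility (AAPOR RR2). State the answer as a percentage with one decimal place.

39.7%

Declined to participate = 65 + 26 = 91
Never reached = 65 + 70 = 135
Eligibility not determined = 265 + 176 = 441
Screened out, ineligible = 62 + 3 = 65
Top = 422 + 58 = 480
Denom = 422 + 58 + 91 + 135 + 63 + 441 = 1210
RR2 = 480 / 1210 = 0.3967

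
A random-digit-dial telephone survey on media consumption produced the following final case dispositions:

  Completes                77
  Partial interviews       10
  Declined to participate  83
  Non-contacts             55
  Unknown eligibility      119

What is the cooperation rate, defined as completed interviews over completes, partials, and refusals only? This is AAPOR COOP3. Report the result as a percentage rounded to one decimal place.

Top = 77
Base = 77 + 10 + 83 = 170
COOP3 = 77 / 170 = 0.4529

45.3%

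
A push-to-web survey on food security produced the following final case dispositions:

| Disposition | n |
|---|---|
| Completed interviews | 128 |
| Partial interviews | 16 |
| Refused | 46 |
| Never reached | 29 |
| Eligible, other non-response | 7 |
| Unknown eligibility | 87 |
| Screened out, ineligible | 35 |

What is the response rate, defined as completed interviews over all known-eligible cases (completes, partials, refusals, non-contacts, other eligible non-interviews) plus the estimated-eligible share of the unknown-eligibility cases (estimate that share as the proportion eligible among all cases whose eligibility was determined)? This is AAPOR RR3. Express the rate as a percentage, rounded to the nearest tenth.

42.5%

Numerator: 128
Eligible (known): 128 + 16 + 46 + 29 + 7 = 226
e = 226 / (226 + 35) = 226 / 261 = 0.8659
Estimated eligible among unknowns: 0.8659 × 87 = 75.33
Base: 226 + 75.33 = 301.33
RR3 = 128 / 301.33 = 0.4248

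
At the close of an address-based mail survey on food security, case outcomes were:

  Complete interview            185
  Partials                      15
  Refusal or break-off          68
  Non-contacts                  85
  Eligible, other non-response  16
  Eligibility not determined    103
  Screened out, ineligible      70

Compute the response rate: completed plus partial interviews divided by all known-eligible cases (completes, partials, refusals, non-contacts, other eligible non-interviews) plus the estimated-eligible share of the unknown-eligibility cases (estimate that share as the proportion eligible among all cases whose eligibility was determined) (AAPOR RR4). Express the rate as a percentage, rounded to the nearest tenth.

43.9%

Num → 185 + 15 = 200
Determined eligible → 185 + 15 + 68 + 85 + 16 = 369
e = 369 / (369 + 70) = 369 / 439 = 0.8405
e × U → 0.8405 × 103 = 86.57
Denominator → 369 + 86.57 = 455.57
RR4 = 200 / 455.57 = 0.4390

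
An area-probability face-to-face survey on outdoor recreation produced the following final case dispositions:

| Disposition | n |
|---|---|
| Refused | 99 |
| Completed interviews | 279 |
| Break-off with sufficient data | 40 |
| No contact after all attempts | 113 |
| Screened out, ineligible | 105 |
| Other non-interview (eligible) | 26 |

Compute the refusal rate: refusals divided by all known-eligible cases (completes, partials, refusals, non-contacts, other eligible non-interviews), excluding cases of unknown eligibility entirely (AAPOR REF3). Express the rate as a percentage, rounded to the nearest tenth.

17.8%

Numerator: 99
Base: 279 + 40 + 99 + 113 + 26 = 557
REF3 = 99 / 557 = 0.1777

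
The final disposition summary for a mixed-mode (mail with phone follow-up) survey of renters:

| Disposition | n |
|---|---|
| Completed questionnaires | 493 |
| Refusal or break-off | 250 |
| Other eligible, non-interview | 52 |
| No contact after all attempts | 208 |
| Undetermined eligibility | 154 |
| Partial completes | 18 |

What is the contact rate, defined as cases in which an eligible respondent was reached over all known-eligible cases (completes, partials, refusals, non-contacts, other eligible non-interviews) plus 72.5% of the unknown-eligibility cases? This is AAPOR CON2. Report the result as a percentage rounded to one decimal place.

Numerator → 493 + 18 + 250 + 52 = 813
Known eligible → 493 + 18 + 250 + 208 + 52 = 1021
e × U → 0.7250 × 154 = 111.65
Denom → 1021 + 111.65 = 1132.65
CON2 = 813 / 1132.65 = 0.7178

71.8%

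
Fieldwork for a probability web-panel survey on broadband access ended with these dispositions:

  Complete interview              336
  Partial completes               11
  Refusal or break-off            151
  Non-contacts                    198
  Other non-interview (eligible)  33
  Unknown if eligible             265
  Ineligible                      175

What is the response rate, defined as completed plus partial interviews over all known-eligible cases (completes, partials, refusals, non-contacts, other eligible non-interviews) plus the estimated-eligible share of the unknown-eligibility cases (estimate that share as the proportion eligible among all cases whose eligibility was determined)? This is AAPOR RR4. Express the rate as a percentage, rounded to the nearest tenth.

36.8%

Top: 336 + 11 = 347
Determined eligible: 336 + 11 + 151 + 198 + 33 = 729
e = 729 / (729 + 175) = 729 / 904 = 0.8064
Eligible share of unknowns: 0.8064 × 265 = 213.70
Denominator: 729 + 213.70 = 942.70
RR4 = 347 / 942.70 = 0.3681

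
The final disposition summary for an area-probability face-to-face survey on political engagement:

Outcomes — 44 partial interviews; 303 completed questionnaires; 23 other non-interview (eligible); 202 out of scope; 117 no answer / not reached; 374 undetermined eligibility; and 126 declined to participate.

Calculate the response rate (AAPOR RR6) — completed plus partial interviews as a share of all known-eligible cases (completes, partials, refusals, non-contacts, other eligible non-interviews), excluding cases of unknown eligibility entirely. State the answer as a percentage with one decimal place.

Numerator → 303 + 44 = 347
Base → 303 + 44 + 126 + 117 + 23 = 613
RR6 = 347 / 613 = 0.5661

56.6%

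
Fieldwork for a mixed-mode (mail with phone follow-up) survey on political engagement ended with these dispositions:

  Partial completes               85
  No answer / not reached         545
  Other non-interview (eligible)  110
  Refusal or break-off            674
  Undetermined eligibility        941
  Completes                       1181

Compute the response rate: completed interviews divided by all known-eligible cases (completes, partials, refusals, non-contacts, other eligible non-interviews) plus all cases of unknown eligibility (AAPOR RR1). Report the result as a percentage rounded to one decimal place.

33.4%

Top = 1181
Base = 1181 + 85 + 674 + 545 + 110 + 941 = 3536
RR1 = 1181 / 3536 = 0.3340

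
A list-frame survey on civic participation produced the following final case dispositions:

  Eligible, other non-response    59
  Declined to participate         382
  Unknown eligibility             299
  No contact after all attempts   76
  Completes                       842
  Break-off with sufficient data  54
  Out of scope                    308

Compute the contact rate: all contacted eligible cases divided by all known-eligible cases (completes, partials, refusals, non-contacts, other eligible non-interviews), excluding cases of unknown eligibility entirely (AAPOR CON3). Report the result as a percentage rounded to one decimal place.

Numerator → 842 + 54 + 382 + 59 = 1337
Base → 842 + 54 + 382 + 76 + 59 = 1413
CON3 = 1337 / 1413 = 0.9462

94.6%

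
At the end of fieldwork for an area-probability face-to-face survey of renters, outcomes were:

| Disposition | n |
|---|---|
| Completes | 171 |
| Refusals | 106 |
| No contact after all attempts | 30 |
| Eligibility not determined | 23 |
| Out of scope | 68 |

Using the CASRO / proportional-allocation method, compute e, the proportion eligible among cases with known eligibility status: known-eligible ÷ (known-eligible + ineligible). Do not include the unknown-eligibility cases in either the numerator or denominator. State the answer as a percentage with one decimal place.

Eligible (known) = 171 + 106 + 30 = 307
e = 307 / (307 + 68) = 307 / 375 = 0.8187

81.9%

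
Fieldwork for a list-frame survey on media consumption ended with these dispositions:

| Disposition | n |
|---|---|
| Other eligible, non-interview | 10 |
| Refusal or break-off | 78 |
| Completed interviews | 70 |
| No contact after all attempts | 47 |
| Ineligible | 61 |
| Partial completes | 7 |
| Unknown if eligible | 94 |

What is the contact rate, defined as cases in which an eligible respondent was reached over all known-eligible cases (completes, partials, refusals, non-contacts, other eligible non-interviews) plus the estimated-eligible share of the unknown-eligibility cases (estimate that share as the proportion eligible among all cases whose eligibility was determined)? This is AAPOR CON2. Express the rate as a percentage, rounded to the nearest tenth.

Num = 70 + 7 + 78 + 10 = 165
Eligible (known) = 70 + 7 + 78 + 47 + 10 = 212
e = 212 / (212 + 61) = 212 / 273 = 0.7766
e × U = 0.7766 × 94 = 73.00
Denominator = 212 + 73.00 = 285.00
CON2 = 165 / 285.00 = 0.5789

57.9%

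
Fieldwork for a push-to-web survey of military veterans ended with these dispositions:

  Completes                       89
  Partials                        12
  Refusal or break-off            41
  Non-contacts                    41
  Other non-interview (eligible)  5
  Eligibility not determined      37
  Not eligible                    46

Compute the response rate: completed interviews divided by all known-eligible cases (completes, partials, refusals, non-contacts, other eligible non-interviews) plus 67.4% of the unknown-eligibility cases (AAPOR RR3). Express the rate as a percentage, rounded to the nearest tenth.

Num: 89
Determined eligible: 89 + 12 + 41 + 41 + 5 = 188
e × U: 0.6740 × 37 = 24.94
Denominator: 188 + 24.94 = 212.94
RR3 = 89 / 212.94 = 0.4180

41.8%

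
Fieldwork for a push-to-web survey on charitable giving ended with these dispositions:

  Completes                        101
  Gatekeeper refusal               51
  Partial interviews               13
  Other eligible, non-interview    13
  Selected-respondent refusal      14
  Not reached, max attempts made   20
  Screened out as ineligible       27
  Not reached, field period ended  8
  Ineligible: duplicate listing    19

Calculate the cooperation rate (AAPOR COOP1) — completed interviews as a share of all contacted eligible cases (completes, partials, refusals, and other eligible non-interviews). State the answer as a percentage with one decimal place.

Declined to participate = 51 + 14 = 65
No contact after all attempts = 8 + 20 = 28
Ineligible = 27 + 19 = 46
Top: 101
Base: 101 + 13 + 65 + 13 = 192
COOP1 = 101 / 192 = 0.5260

52.6%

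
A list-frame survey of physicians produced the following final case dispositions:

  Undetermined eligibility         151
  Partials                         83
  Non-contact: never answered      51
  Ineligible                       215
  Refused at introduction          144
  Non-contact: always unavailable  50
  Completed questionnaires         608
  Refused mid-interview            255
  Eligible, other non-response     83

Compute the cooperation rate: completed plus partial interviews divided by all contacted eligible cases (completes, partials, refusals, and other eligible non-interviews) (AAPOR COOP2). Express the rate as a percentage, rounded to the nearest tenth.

Declined to participate = 144 + 255 = 399
Non-contacts = 51 + 50 = 101
Top = 608 + 83 = 691
Base = 608 + 83 + 399 + 83 = 1173
COOP2 = 691 / 1173 = 0.5891

58.9%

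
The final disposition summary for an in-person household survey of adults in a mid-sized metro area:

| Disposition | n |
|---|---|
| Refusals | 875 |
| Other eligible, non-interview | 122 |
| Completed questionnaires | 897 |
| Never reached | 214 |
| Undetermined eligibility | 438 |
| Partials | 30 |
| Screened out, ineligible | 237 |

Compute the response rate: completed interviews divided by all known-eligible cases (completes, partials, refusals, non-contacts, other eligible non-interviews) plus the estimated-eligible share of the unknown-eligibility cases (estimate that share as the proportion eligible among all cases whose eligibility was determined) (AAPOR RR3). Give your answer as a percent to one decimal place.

35.4%

Num = 897
Eligible (known) = 897 + 30 + 875 + 214 + 122 = 2138
e = 2138 / (2138 + 237) = 2138 / 2375 = 0.9002
e × U = 0.9002 × 438 = 394.29
Base = 2138 + 394.29 = 2532.29
RR3 = 897 / 2532.29 = 0.3542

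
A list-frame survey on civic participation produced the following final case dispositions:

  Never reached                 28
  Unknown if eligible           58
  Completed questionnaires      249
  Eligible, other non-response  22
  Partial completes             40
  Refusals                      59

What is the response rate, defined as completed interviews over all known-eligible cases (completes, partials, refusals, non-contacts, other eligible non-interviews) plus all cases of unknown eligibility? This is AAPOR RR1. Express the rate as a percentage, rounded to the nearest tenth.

Numerator: 249
Denom: 249 + 40 + 59 + 28 + 22 + 58 = 456
RR1 = 249 / 456 = 0.5461

54.6%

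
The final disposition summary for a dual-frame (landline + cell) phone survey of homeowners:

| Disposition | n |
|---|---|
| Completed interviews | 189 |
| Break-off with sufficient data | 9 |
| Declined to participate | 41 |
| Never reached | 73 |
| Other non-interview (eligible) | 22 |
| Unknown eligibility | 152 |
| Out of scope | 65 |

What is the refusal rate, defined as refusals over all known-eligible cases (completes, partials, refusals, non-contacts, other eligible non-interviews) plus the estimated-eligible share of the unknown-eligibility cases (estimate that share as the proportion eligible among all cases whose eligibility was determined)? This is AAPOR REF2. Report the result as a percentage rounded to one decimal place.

Numerator → 41
Eligible (known) → 189 + 9 + 41 + 73 + 22 = 334
e = 334 / (334 + 65) = 334 / 399 = 0.8371
e × U → 0.8371 × 152 = 127.24
Denom → 334 + 127.24 = 461.24
REF2 = 41 / 461.24 = 0.0889

8.9%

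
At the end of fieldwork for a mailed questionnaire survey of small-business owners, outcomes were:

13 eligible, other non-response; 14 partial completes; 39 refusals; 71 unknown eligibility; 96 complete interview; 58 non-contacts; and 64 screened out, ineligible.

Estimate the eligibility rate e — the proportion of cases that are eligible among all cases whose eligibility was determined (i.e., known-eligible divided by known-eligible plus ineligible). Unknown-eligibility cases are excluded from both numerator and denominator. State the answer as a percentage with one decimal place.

Eligible (known) → 96 + 14 + 39 + 58 + 13 = 220
e = 220 / (220 + 64) = 220 / 284 = 0.7746

77.5%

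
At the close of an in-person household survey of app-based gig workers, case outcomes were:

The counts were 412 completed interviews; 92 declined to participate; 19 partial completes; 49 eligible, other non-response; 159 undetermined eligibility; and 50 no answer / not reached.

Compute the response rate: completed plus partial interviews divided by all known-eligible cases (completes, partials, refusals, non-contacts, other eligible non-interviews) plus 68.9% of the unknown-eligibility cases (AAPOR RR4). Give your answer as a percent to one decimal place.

58.9%

Top: 412 + 19 = 431
Determined eligible: 412 + 19 + 92 + 50 + 49 = 622
Eligible share of unknowns: 0.6890 × 159 = 109.55
Denom: 622 + 109.55 = 731.55
RR4 = 431 / 731.55 = 0.5892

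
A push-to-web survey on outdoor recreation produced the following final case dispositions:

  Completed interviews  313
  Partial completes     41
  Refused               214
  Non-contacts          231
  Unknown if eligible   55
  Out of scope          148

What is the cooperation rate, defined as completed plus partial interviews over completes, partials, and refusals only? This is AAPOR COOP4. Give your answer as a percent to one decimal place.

62.3%

Top = 313 + 41 = 354
Base = 313 + 41 + 214 = 568
COOP4 = 354 / 568 = 0.6232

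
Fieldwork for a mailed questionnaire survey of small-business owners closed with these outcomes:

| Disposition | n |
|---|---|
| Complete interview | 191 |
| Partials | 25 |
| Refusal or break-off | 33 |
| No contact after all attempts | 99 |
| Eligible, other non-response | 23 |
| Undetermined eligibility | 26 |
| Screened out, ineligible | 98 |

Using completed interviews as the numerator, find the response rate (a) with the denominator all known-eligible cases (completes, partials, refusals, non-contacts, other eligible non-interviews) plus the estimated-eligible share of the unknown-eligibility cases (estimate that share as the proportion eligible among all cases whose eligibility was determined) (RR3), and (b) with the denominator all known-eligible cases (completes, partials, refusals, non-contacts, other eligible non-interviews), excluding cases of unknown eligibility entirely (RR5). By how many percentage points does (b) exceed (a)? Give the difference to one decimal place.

2.7

Top → 191
Eligible (known) → 191 + 25 + 33 + 99 + 23 = 371
e = 371 / (371 + 98) = 371 / 469 = 0.7910
Estimated eligible among unknowns → 0.7910 × 26 = 20.57
Denom → 371 + 20.57 = 391.57
RR3 = 191 / 391.57 = 0.4878
Denom → 191 + 25 + 33 + 99 + 23 = 371
RR5 = 191 / 371 = 0.5148
Difference = 51.48 − 48.78 = 2.70 percentage points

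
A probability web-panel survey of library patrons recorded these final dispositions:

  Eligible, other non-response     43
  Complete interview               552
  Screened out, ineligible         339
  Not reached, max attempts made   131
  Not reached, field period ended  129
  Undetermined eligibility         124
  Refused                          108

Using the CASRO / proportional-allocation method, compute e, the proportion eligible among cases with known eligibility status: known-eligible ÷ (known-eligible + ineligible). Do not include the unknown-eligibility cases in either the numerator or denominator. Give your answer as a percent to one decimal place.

74.0%

Never reached = 129 + 131 = 260
Eligible (known): 552 + 108 + 260 + 43 = 963
e = 963 / (963 + 339) = 963 / 1302 = 0.7396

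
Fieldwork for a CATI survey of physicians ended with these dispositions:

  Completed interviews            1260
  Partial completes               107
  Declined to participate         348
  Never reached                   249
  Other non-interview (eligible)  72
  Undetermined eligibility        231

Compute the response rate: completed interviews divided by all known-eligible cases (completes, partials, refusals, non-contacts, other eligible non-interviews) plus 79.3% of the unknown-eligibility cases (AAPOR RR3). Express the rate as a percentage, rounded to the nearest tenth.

56.8%

Top: 1260
Eligible (known): 1260 + 107 + 348 + 249 + 72 = 2036
e × U: 0.7930 × 231 = 183.18
Denominator: 2036 + 183.18 = 2219.18
RR3 = 1260 / 2219.18 = 0.5678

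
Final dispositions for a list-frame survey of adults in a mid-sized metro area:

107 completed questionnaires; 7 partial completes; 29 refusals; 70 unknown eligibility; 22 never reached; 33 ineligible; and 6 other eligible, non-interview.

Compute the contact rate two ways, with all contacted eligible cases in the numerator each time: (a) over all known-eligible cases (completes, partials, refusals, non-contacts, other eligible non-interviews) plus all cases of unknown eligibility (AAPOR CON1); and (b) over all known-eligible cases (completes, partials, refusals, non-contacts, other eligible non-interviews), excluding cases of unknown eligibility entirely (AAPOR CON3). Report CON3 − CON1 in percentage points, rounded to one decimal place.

Top → 107 + 7 + 29 + 6 = 149
Base → 107 + 7 + 29 + 22 + 6 + 70 = 241
CON1 = 149 / 241 = 0.6183
Base → 107 + 7 + 29 + 22 + 6 = 171
CON3 = 149 / 171 = 0.8713
Difference = 87.13 − 61.83 = 25.30 percentage points

25.3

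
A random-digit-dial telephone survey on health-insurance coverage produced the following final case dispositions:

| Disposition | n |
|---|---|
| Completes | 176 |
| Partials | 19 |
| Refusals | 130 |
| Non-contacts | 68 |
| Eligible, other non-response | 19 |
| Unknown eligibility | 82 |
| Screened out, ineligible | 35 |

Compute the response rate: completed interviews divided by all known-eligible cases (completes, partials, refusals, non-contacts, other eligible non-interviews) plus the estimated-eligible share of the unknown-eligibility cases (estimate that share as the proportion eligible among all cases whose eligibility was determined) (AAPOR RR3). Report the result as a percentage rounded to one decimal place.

Top = 176
Determined eligible = 176 + 19 + 130 + 68 + 19 = 412
e = 412 / (412 + 35) = 412 / 447 = 0.9217
e × U = 0.9217 × 82 = 75.58
Denom = 412 + 75.58 = 487.58
RR3 = 176 / 487.58 = 0.3610

36.1%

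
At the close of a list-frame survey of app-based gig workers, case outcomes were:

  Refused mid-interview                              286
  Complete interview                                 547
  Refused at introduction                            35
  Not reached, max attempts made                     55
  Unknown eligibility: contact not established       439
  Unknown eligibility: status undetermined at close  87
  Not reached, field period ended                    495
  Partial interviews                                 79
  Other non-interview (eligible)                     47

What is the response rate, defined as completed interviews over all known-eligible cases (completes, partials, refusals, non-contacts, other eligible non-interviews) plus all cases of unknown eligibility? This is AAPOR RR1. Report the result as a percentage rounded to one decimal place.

26.4%

Refusal or break-off = 35 + 286 = 321
Never reached = 495 + 55 = 550
Unknown eligibility = 439 + 87 = 526
Num → 547
Denom → 547 + 79 + 321 + 550 + 47 + 526 = 2070
RR1 = 547 / 2070 = 0.2643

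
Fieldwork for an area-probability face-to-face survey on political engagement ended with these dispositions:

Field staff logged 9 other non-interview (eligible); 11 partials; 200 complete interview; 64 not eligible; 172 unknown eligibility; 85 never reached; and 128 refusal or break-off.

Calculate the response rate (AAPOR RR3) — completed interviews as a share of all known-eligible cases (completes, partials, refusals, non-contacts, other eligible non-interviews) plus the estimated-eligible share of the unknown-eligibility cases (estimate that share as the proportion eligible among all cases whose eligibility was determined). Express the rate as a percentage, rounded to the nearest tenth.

Num: 200
Eligible (known): 200 + 11 + 128 + 85 + 9 = 433
e = 433 / (433 + 64) = 433 / 497 = 0.8712
e × U: 0.8712 × 172 = 149.85
Base: 433 + 149.85 = 582.85
RR3 = 200 / 582.85 = 0.3431

34.3%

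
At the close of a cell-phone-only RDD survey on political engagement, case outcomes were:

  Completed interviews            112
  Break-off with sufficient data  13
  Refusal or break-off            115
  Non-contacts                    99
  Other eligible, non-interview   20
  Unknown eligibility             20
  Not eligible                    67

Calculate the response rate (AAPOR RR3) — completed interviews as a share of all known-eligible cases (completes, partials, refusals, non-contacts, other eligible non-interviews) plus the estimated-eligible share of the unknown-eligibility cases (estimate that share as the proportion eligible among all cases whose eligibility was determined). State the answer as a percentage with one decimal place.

29.8%

Numerator → 112
Known eligible → 112 + 13 + 115 + 99 + 20 = 359
e = 359 / (359 + 67) = 359 / 426 = 0.8427
Eligible share of unknowns → 0.8427 × 20 = 16.85
Base → 359 + 16.85 = 375.85
RR3 = 112 / 375.85 = 0.2980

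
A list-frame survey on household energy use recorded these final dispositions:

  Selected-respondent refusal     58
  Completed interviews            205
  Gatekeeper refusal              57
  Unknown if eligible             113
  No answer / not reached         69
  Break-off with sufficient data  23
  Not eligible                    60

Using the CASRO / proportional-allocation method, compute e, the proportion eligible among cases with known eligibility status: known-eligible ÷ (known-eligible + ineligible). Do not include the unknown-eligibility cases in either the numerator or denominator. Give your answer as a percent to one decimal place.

87.3%

Refusals = 57 + 58 = 115
Determined eligible = 205 + 23 + 115 + 69 = 412
e = 412 / (412 + 60) = 412 / 472 = 0.8729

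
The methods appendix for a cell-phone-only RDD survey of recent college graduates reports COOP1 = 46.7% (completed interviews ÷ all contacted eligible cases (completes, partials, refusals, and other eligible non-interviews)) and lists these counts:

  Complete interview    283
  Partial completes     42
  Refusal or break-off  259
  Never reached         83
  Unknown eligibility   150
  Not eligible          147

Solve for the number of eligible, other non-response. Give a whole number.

22

COOP1 = 283 / D = 0.467
D = 283 / 0.467 = 606.0
Other denominator terms total 584
eligible, other non-response = 606.0 − 584 ≈ 22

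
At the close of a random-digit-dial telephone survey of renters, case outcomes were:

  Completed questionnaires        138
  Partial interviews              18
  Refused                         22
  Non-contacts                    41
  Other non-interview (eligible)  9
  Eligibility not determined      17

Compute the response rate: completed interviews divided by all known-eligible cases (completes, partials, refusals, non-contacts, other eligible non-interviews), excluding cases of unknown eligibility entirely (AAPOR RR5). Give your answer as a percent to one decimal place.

60.5%

Numerator: 138
Base: 138 + 18 + 22 + 41 + 9 = 228
RR5 = 138 / 228 = 0.6053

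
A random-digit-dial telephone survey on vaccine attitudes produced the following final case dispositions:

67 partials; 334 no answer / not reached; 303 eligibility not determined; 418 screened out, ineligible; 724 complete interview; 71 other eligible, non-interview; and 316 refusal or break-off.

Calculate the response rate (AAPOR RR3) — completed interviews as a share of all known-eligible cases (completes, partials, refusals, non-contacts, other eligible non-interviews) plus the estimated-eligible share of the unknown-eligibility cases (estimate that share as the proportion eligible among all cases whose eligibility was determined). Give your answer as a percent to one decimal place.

41.4%

Numerator = 724
Known eligible = 724 + 67 + 316 + 334 + 71 = 1512
e = 1512 / (1512 + 418) = 1512 / 1930 = 0.7834
e × U = 0.7834 × 303 = 237.37
Denom = 1512 + 237.37 = 1749.37
RR3 = 724 / 1749.37 = 0.4139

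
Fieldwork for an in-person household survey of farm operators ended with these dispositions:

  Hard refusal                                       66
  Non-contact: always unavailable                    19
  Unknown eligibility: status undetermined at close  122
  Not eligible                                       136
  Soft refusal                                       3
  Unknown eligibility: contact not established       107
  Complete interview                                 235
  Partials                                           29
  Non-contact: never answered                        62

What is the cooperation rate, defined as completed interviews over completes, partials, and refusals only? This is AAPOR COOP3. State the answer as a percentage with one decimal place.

Declined to participate = 66 + 3 = 69
Never reached = 62 + 19 = 81
Eligibility not determined = 107 + 122 = 229
Numerator = 235
Denominator = 235 + 29 + 69 = 333
COOP3 = 235 / 333 = 0.7057

70.6%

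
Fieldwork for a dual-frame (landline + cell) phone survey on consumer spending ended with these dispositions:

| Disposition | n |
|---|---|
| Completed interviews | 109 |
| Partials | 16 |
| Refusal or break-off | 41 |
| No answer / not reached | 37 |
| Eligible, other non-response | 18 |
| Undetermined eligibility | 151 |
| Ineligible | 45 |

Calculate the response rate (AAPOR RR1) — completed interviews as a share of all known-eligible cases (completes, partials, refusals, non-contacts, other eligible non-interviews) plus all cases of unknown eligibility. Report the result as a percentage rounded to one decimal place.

Numerator: 109
Denom: 109 + 16 + 41 + 37 + 18 + 151 = 372
RR1 = 109 / 372 = 0.2930

29.3%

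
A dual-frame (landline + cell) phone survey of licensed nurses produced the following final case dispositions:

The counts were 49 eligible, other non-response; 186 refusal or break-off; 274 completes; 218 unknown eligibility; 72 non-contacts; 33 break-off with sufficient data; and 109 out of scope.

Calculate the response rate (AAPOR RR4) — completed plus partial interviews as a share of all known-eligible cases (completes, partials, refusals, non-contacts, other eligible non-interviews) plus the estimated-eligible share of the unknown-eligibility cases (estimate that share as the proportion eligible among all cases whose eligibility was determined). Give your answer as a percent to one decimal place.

38.4%

Num → 274 + 33 = 307
Determined eligible → 274 + 33 + 186 + 72 + 49 = 614
e = 614 / (614 + 109) = 614 / 723 = 0.8492
e × U → 0.8492 × 218 = 185.13
Denom → 614 + 185.13 = 799.13
RR4 = 307 / 799.13 = 0.3842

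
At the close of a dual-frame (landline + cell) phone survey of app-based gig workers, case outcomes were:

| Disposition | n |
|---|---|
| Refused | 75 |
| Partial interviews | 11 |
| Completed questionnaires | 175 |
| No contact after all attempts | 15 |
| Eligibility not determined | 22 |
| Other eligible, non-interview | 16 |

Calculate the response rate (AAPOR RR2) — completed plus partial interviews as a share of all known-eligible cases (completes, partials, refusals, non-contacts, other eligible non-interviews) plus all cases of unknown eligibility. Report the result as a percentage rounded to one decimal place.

59.2%

Top: 175 + 11 = 186
Denom: 175 + 11 + 75 + 15 + 16 + 22 = 314
RR2 = 186 / 314 = 0.5924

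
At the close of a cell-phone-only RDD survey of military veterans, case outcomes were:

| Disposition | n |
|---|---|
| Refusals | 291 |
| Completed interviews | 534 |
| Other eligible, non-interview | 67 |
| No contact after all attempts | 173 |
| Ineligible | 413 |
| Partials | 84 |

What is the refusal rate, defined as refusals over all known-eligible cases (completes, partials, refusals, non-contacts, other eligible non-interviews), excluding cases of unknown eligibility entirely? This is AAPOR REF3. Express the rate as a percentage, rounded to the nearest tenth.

Num = 291
Denom = 534 + 84 + 291 + 173 + 67 = 1149
REF3 = 291 / 1149 = 0.2533

25.3%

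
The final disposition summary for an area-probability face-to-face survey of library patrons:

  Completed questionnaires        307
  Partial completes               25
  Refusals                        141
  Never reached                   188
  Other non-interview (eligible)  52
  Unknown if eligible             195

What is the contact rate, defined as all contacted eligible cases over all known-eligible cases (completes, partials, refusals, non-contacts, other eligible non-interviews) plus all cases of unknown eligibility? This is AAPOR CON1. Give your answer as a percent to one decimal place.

Numerator = 307 + 25 + 141 + 52 = 525
Base = 307 + 25 + 141 + 188 + 52 + 195 = 908
CON1 = 525 / 908 = 0.5782

57.8%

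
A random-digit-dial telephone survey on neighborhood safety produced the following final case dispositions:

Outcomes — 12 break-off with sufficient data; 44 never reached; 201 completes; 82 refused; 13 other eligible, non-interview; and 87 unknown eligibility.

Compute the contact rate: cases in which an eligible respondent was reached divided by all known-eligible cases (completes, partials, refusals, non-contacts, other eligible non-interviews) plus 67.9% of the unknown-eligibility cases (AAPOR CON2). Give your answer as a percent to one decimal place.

74.9%

Num = 201 + 12 + 82 + 13 = 308
Eligible (known) = 201 + 12 + 82 + 44 + 13 = 352
Eligible share of unknowns = 0.6790 × 87 = 59.07
Denominator = 352 + 59.07 = 411.07
CON2 = 308 / 411.07 = 0.7493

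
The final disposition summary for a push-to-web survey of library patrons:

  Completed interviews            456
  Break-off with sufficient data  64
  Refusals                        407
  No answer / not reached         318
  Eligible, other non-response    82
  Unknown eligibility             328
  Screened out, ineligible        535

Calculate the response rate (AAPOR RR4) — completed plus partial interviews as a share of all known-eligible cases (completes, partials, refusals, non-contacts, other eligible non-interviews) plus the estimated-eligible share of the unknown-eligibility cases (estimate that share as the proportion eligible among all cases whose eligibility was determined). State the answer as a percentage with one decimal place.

Num → 456 + 64 = 520
Known eligible → 456 + 64 + 407 + 318 + 82 = 1327
e = 1327 / (1327 + 535) = 1327 / 1862 = 0.7127
Estimated eligible among unknowns → 0.7127 × 328 = 233.77
Base → 1327 + 233.77 = 1560.77
RR4 = 520 / 1560.77 = 0.3332

33.3%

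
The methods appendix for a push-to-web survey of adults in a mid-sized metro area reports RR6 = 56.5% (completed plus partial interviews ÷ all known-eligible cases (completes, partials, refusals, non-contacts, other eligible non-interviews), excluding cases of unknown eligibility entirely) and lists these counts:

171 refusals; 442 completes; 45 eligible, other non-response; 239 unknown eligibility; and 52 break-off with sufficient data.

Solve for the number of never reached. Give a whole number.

Top = 442 + 52 = 494
RR6 = 494 / D = 0.565
D = 494 / 0.565 = 874.3
Remaining denominator categories sum to 710
never reached = 874.3 − 710 ≈ 164

164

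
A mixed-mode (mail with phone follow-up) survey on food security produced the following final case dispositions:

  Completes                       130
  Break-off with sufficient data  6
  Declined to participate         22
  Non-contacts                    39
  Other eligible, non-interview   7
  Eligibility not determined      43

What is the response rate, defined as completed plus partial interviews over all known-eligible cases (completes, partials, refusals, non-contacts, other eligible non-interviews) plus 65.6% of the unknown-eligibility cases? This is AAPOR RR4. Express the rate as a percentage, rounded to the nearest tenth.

Numerator → 130 + 6 = 136
Known eligible → 130 + 6 + 22 + 39 + 7 = 204
e × U → 0.6560 × 43 = 28.21
Denominator → 204 + 28.21 = 232.21
RR4 = 136 / 232.21 = 0.5857

58.6%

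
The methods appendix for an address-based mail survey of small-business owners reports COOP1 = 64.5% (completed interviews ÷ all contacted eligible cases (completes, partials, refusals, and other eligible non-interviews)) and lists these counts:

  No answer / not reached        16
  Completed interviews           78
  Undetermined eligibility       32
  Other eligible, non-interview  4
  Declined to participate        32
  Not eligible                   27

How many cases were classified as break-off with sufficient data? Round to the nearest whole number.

COOP1 = 78 / D = 0.645
D = 78 / 0.645 = 120.9
Rest of base = 114
break-off with sufficient data = 120.9 − 114 ≈ 7

7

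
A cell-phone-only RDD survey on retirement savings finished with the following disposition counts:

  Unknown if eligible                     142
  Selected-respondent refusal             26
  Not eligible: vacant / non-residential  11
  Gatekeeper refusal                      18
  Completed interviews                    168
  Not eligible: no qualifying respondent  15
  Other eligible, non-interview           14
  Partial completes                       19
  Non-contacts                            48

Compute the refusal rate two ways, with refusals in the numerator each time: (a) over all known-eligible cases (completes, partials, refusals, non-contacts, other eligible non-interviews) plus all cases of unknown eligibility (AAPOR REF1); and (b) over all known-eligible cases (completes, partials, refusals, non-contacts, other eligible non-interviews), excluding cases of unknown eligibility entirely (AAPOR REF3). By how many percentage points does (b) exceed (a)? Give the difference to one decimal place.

4.9

Refusals = 18 + 26 = 44
Out of scope = 15 + 11 = 26
Numerator → 44
Denom → 168 + 19 + 44 + 48 + 14 + 142 = 435
REF1 = 44 / 435 = 0.1011
Denom → 168 + 19 + 44 + 48 + 14 = 293
REF3 = 44 / 293 = 0.1502
Difference = 15.02 − 10.11 = 4.91 percentage points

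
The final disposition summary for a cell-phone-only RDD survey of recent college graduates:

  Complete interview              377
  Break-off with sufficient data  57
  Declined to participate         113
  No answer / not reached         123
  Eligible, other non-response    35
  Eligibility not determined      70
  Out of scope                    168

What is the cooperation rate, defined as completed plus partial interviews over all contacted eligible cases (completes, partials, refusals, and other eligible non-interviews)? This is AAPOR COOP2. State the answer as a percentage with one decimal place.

74.6%

Numerator: 377 + 57 = 434
Denominator: 377 + 57 + 113 + 35 = 582
COOP2 = 434 / 582 = 0.7457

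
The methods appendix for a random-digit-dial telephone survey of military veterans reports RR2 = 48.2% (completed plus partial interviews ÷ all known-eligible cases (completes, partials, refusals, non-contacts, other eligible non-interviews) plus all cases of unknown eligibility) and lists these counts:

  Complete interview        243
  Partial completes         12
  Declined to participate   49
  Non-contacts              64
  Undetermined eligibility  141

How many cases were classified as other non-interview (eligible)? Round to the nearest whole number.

20

Top = 243 + 12 = 255
RR2 = 255 / D = 0.482
D = 255 / 0.482 = 529.0
Rest of base = 509
other non-interview (eligible) = 529.0 − 509 ≈ 20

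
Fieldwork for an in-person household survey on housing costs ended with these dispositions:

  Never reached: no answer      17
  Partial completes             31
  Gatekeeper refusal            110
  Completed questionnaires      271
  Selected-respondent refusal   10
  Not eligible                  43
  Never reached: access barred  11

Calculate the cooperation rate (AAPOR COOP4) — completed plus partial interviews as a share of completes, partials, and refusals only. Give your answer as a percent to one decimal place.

Refused = 110 + 10 = 120
No contact after all attempts = 17 + 11 = 28
Top = 271 + 31 = 302
Denominator = 271 + 31 + 120 = 422
COOP4 = 302 / 422 = 0.7156

71.6%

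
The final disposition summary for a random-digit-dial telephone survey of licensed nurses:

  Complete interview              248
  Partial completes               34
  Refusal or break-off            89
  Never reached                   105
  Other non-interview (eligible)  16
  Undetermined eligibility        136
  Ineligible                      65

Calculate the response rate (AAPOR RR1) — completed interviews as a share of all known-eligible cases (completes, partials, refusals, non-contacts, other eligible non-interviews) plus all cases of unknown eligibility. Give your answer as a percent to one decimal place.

39.5%

Numerator: 248
Denom: 248 + 34 + 89 + 105 + 16 + 136 = 628
RR1 = 248 / 628 = 0.3949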